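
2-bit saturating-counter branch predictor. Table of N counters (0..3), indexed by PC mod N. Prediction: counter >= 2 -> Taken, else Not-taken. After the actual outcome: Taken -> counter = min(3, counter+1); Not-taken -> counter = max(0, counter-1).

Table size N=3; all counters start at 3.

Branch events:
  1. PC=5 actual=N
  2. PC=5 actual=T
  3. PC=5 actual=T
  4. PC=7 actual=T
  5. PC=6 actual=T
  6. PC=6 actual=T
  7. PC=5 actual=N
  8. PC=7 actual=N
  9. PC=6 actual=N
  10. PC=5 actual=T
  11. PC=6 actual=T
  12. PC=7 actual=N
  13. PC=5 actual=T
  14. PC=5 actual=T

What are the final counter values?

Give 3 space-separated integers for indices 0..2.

Answer: 3 1 3

Derivation:
Ev 1: PC=5 idx=2 pred=T actual=N -> ctr[2]=2
Ev 2: PC=5 idx=2 pred=T actual=T -> ctr[2]=3
Ev 3: PC=5 idx=2 pred=T actual=T -> ctr[2]=3
Ev 4: PC=7 idx=1 pred=T actual=T -> ctr[1]=3
Ev 5: PC=6 idx=0 pred=T actual=T -> ctr[0]=3
Ev 6: PC=6 idx=0 pred=T actual=T -> ctr[0]=3
Ev 7: PC=5 idx=2 pred=T actual=N -> ctr[2]=2
Ev 8: PC=7 idx=1 pred=T actual=N -> ctr[1]=2
Ev 9: PC=6 idx=0 pred=T actual=N -> ctr[0]=2
Ev 10: PC=5 idx=2 pred=T actual=T -> ctr[2]=3
Ev 11: PC=6 idx=0 pred=T actual=T -> ctr[0]=3
Ev 12: PC=7 idx=1 pred=T actual=N -> ctr[1]=1
Ev 13: PC=5 idx=2 pred=T actual=T -> ctr[2]=3
Ev 14: PC=5 idx=2 pred=T actual=T -> ctr[2]=3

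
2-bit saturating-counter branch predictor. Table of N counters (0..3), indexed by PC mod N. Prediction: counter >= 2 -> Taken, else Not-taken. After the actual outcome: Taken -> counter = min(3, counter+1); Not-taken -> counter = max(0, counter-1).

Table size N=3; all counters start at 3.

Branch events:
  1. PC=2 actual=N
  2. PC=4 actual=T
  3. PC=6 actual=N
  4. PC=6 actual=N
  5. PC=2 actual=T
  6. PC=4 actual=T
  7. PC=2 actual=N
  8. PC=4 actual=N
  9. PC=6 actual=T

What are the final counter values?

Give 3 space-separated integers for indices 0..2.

Answer: 2 2 2

Derivation:
Ev 1: PC=2 idx=2 pred=T actual=N -> ctr[2]=2
Ev 2: PC=4 idx=1 pred=T actual=T -> ctr[1]=3
Ev 3: PC=6 idx=0 pred=T actual=N -> ctr[0]=2
Ev 4: PC=6 idx=0 pred=T actual=N -> ctr[0]=1
Ev 5: PC=2 idx=2 pred=T actual=T -> ctr[2]=3
Ev 6: PC=4 idx=1 pred=T actual=T -> ctr[1]=3
Ev 7: PC=2 idx=2 pred=T actual=N -> ctr[2]=2
Ev 8: PC=4 idx=1 pred=T actual=N -> ctr[1]=2
Ev 9: PC=6 idx=0 pred=N actual=T -> ctr[0]=2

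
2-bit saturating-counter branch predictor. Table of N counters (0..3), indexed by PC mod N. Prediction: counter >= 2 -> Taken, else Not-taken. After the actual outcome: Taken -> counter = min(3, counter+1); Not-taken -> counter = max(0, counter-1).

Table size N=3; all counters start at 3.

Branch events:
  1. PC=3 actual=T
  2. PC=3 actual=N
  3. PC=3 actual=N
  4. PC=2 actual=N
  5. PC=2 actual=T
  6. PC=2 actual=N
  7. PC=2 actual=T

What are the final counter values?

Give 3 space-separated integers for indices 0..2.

Ev 1: PC=3 idx=0 pred=T actual=T -> ctr[0]=3
Ev 2: PC=3 idx=0 pred=T actual=N -> ctr[0]=2
Ev 3: PC=3 idx=0 pred=T actual=N -> ctr[0]=1
Ev 4: PC=2 idx=2 pred=T actual=N -> ctr[2]=2
Ev 5: PC=2 idx=2 pred=T actual=T -> ctr[2]=3
Ev 6: PC=2 idx=2 pred=T actual=N -> ctr[2]=2
Ev 7: PC=2 idx=2 pred=T actual=T -> ctr[2]=3

Answer: 1 3 3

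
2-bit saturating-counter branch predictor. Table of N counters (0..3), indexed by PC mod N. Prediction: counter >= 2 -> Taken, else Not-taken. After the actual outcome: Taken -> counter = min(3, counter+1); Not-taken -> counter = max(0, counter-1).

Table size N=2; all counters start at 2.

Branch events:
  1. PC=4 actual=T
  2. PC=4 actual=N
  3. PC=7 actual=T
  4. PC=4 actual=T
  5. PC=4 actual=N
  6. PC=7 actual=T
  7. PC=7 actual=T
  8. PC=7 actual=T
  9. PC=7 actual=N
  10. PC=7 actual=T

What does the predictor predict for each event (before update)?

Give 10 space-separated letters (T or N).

Answer: T T T T T T T T T T

Derivation:
Ev 1: PC=4 idx=0 pred=T actual=T -> ctr[0]=3
Ev 2: PC=4 idx=0 pred=T actual=N -> ctr[0]=2
Ev 3: PC=7 idx=1 pred=T actual=T -> ctr[1]=3
Ev 4: PC=4 idx=0 pred=T actual=T -> ctr[0]=3
Ev 5: PC=4 idx=0 pred=T actual=N -> ctr[0]=2
Ev 6: PC=7 idx=1 pred=T actual=T -> ctr[1]=3
Ev 7: PC=7 idx=1 pred=T actual=T -> ctr[1]=3
Ev 8: PC=7 idx=1 pred=T actual=T -> ctr[1]=3
Ev 9: PC=7 idx=1 pred=T actual=N -> ctr[1]=2
Ev 10: PC=7 idx=1 pred=T actual=T -> ctr[1]=3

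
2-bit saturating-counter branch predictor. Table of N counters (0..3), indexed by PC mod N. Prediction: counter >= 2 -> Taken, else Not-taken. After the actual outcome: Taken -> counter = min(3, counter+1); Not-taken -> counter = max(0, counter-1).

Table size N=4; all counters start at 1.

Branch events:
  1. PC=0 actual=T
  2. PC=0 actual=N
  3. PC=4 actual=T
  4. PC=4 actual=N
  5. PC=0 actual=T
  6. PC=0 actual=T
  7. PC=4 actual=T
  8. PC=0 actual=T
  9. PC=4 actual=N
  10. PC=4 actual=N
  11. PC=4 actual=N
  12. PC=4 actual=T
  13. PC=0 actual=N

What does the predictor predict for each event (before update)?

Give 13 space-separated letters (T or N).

Ev 1: PC=0 idx=0 pred=N actual=T -> ctr[0]=2
Ev 2: PC=0 idx=0 pred=T actual=N -> ctr[0]=1
Ev 3: PC=4 idx=0 pred=N actual=T -> ctr[0]=2
Ev 4: PC=4 idx=0 pred=T actual=N -> ctr[0]=1
Ev 5: PC=0 idx=0 pred=N actual=T -> ctr[0]=2
Ev 6: PC=0 idx=0 pred=T actual=T -> ctr[0]=3
Ev 7: PC=4 idx=0 pred=T actual=T -> ctr[0]=3
Ev 8: PC=0 idx=0 pred=T actual=T -> ctr[0]=3
Ev 9: PC=4 idx=0 pred=T actual=N -> ctr[0]=2
Ev 10: PC=4 idx=0 pred=T actual=N -> ctr[0]=1
Ev 11: PC=4 idx=0 pred=N actual=N -> ctr[0]=0
Ev 12: PC=4 idx=0 pred=N actual=T -> ctr[0]=1
Ev 13: PC=0 idx=0 pred=N actual=N -> ctr[0]=0

Answer: N T N T N T T T T T N N N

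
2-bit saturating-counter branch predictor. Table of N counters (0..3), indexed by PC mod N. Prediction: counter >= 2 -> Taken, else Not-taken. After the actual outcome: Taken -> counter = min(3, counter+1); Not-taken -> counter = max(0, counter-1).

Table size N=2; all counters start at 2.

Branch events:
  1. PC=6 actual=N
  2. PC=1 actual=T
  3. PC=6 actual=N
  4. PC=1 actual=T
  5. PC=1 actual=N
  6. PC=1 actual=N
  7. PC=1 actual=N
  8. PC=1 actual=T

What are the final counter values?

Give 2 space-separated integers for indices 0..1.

Ev 1: PC=6 idx=0 pred=T actual=N -> ctr[0]=1
Ev 2: PC=1 idx=1 pred=T actual=T -> ctr[1]=3
Ev 3: PC=6 idx=0 pred=N actual=N -> ctr[0]=0
Ev 4: PC=1 idx=1 pred=T actual=T -> ctr[1]=3
Ev 5: PC=1 idx=1 pred=T actual=N -> ctr[1]=2
Ev 6: PC=1 idx=1 pred=T actual=N -> ctr[1]=1
Ev 7: PC=1 idx=1 pred=N actual=N -> ctr[1]=0
Ev 8: PC=1 idx=1 pred=N actual=T -> ctr[1]=1

Answer: 0 1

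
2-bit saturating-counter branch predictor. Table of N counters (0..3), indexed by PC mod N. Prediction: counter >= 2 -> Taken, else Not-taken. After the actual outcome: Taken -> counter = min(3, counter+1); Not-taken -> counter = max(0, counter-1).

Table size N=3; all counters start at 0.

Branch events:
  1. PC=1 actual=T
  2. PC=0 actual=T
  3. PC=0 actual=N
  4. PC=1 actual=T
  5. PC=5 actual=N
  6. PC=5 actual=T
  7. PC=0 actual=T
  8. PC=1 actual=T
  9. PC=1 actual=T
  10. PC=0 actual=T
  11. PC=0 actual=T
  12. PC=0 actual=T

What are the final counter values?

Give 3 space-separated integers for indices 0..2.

Ev 1: PC=1 idx=1 pred=N actual=T -> ctr[1]=1
Ev 2: PC=0 idx=0 pred=N actual=T -> ctr[0]=1
Ev 3: PC=0 idx=0 pred=N actual=N -> ctr[0]=0
Ev 4: PC=1 idx=1 pred=N actual=T -> ctr[1]=2
Ev 5: PC=5 idx=2 pred=N actual=N -> ctr[2]=0
Ev 6: PC=5 idx=2 pred=N actual=T -> ctr[2]=1
Ev 7: PC=0 idx=0 pred=N actual=T -> ctr[0]=1
Ev 8: PC=1 idx=1 pred=T actual=T -> ctr[1]=3
Ev 9: PC=1 idx=1 pred=T actual=T -> ctr[1]=3
Ev 10: PC=0 idx=0 pred=N actual=T -> ctr[0]=2
Ev 11: PC=0 idx=0 pred=T actual=T -> ctr[0]=3
Ev 12: PC=0 idx=0 pred=T actual=T -> ctr[0]=3

Answer: 3 3 1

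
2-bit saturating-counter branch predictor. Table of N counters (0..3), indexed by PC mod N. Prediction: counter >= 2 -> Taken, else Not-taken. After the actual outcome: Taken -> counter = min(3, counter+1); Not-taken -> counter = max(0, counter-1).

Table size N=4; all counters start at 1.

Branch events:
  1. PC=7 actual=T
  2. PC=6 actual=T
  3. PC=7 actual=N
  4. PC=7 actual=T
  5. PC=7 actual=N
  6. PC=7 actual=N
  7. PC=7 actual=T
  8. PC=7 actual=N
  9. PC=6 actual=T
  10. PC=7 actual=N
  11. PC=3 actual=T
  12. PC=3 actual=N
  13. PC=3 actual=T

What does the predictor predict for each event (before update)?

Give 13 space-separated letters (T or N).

Answer: N N T N T N N N T N N N N

Derivation:
Ev 1: PC=7 idx=3 pred=N actual=T -> ctr[3]=2
Ev 2: PC=6 idx=2 pred=N actual=T -> ctr[2]=2
Ev 3: PC=7 idx=3 pred=T actual=N -> ctr[3]=1
Ev 4: PC=7 idx=3 pred=N actual=T -> ctr[3]=2
Ev 5: PC=7 idx=3 pred=T actual=N -> ctr[3]=1
Ev 6: PC=7 idx=3 pred=N actual=N -> ctr[3]=0
Ev 7: PC=7 idx=3 pred=N actual=T -> ctr[3]=1
Ev 8: PC=7 idx=3 pred=N actual=N -> ctr[3]=0
Ev 9: PC=6 idx=2 pred=T actual=T -> ctr[2]=3
Ev 10: PC=7 idx=3 pred=N actual=N -> ctr[3]=0
Ev 11: PC=3 idx=3 pred=N actual=T -> ctr[3]=1
Ev 12: PC=3 idx=3 pred=N actual=N -> ctr[3]=0
Ev 13: PC=3 idx=3 pred=N actual=T -> ctr[3]=1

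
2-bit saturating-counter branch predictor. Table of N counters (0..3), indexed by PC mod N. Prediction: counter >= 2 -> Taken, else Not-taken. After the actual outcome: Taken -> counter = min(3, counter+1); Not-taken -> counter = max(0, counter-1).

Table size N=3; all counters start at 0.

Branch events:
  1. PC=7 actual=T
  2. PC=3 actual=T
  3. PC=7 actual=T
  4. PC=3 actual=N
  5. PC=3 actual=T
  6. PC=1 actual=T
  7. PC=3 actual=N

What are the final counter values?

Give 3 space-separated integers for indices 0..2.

Ev 1: PC=7 idx=1 pred=N actual=T -> ctr[1]=1
Ev 2: PC=3 idx=0 pred=N actual=T -> ctr[0]=1
Ev 3: PC=7 idx=1 pred=N actual=T -> ctr[1]=2
Ev 4: PC=3 idx=0 pred=N actual=N -> ctr[0]=0
Ev 5: PC=3 idx=0 pred=N actual=T -> ctr[0]=1
Ev 6: PC=1 idx=1 pred=T actual=T -> ctr[1]=3
Ev 7: PC=3 idx=0 pred=N actual=N -> ctr[0]=0

Answer: 0 3 0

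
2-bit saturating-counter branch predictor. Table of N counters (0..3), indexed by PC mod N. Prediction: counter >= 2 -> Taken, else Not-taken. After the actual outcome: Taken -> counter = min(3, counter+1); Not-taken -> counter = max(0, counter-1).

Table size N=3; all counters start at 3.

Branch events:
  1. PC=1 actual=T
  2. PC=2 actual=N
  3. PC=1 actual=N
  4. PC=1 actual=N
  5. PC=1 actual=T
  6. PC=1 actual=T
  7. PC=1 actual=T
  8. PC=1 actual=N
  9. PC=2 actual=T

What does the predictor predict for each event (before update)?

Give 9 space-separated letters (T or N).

Ev 1: PC=1 idx=1 pred=T actual=T -> ctr[1]=3
Ev 2: PC=2 idx=2 pred=T actual=N -> ctr[2]=2
Ev 3: PC=1 idx=1 pred=T actual=N -> ctr[1]=2
Ev 4: PC=1 idx=1 pred=T actual=N -> ctr[1]=1
Ev 5: PC=1 idx=1 pred=N actual=T -> ctr[1]=2
Ev 6: PC=1 idx=1 pred=T actual=T -> ctr[1]=3
Ev 7: PC=1 idx=1 pred=T actual=T -> ctr[1]=3
Ev 8: PC=1 idx=1 pred=T actual=N -> ctr[1]=2
Ev 9: PC=2 idx=2 pred=T actual=T -> ctr[2]=3

Answer: T T T T N T T T T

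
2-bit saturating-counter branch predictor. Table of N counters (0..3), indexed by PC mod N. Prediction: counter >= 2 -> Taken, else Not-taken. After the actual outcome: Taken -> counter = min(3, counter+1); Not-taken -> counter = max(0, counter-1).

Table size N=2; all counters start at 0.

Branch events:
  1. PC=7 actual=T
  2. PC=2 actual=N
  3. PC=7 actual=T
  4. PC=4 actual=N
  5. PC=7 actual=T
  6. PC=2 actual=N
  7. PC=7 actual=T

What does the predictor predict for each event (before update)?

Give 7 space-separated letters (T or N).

Ev 1: PC=7 idx=1 pred=N actual=T -> ctr[1]=1
Ev 2: PC=2 idx=0 pred=N actual=N -> ctr[0]=0
Ev 3: PC=7 idx=1 pred=N actual=T -> ctr[1]=2
Ev 4: PC=4 idx=0 pred=N actual=N -> ctr[0]=0
Ev 5: PC=7 idx=1 pred=T actual=T -> ctr[1]=3
Ev 6: PC=2 idx=0 pred=N actual=N -> ctr[0]=0
Ev 7: PC=7 idx=1 pred=T actual=T -> ctr[1]=3

Answer: N N N N T N T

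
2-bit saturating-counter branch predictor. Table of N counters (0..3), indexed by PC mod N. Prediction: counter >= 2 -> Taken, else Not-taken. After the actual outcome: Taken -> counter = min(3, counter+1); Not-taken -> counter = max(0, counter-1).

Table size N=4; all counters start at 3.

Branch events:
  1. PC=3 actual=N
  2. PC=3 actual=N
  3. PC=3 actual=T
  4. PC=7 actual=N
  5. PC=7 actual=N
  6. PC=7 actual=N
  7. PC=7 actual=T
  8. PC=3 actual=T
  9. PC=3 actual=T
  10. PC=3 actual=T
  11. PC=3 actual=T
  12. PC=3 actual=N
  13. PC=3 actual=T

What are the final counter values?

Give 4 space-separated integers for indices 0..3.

Ev 1: PC=3 idx=3 pred=T actual=N -> ctr[3]=2
Ev 2: PC=3 idx=3 pred=T actual=N -> ctr[3]=1
Ev 3: PC=3 idx=3 pred=N actual=T -> ctr[3]=2
Ev 4: PC=7 idx=3 pred=T actual=N -> ctr[3]=1
Ev 5: PC=7 idx=3 pred=N actual=N -> ctr[3]=0
Ev 6: PC=7 idx=3 pred=N actual=N -> ctr[3]=0
Ev 7: PC=7 idx=3 pred=N actual=T -> ctr[3]=1
Ev 8: PC=3 idx=3 pred=N actual=T -> ctr[3]=2
Ev 9: PC=3 idx=3 pred=T actual=T -> ctr[3]=3
Ev 10: PC=3 idx=3 pred=T actual=T -> ctr[3]=3
Ev 11: PC=3 idx=3 pred=T actual=T -> ctr[3]=3
Ev 12: PC=3 idx=3 pred=T actual=N -> ctr[3]=2
Ev 13: PC=3 idx=3 pred=T actual=T -> ctr[3]=3

Answer: 3 3 3 3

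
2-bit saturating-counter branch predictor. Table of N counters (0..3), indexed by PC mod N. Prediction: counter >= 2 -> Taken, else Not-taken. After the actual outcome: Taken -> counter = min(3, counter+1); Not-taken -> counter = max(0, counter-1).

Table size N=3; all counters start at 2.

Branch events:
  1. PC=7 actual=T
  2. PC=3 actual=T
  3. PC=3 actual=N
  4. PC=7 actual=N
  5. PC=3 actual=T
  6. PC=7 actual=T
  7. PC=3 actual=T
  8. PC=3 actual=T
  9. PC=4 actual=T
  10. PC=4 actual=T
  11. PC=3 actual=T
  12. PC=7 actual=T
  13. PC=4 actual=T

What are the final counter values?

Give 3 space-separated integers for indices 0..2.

Ev 1: PC=7 idx=1 pred=T actual=T -> ctr[1]=3
Ev 2: PC=3 idx=0 pred=T actual=T -> ctr[0]=3
Ev 3: PC=3 idx=0 pred=T actual=N -> ctr[0]=2
Ev 4: PC=7 idx=1 pred=T actual=N -> ctr[1]=2
Ev 5: PC=3 idx=0 pred=T actual=T -> ctr[0]=3
Ev 6: PC=7 idx=1 pred=T actual=T -> ctr[1]=3
Ev 7: PC=3 idx=0 pred=T actual=T -> ctr[0]=3
Ev 8: PC=3 idx=0 pred=T actual=T -> ctr[0]=3
Ev 9: PC=4 idx=1 pred=T actual=T -> ctr[1]=3
Ev 10: PC=4 idx=1 pred=T actual=T -> ctr[1]=3
Ev 11: PC=3 idx=0 pred=T actual=T -> ctr[0]=3
Ev 12: PC=7 idx=1 pred=T actual=T -> ctr[1]=3
Ev 13: PC=4 idx=1 pred=T actual=T -> ctr[1]=3

Answer: 3 3 2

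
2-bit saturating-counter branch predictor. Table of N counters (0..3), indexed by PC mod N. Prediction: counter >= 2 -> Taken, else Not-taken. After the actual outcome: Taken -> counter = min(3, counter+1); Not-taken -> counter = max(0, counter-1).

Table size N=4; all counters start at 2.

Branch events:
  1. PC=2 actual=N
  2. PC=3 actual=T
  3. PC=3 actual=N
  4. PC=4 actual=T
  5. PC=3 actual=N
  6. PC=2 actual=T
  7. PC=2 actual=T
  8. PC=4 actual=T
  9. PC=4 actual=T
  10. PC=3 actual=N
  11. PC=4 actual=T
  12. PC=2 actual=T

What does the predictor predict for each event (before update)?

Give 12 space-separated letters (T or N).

Ev 1: PC=2 idx=2 pred=T actual=N -> ctr[2]=1
Ev 2: PC=3 idx=3 pred=T actual=T -> ctr[3]=3
Ev 3: PC=3 idx=3 pred=T actual=N -> ctr[3]=2
Ev 4: PC=4 idx=0 pred=T actual=T -> ctr[0]=3
Ev 5: PC=3 idx=3 pred=T actual=N -> ctr[3]=1
Ev 6: PC=2 idx=2 pred=N actual=T -> ctr[2]=2
Ev 7: PC=2 idx=2 pred=T actual=T -> ctr[2]=3
Ev 8: PC=4 idx=0 pred=T actual=T -> ctr[0]=3
Ev 9: PC=4 idx=0 pred=T actual=T -> ctr[0]=3
Ev 10: PC=3 idx=3 pred=N actual=N -> ctr[3]=0
Ev 11: PC=4 idx=0 pred=T actual=T -> ctr[0]=3
Ev 12: PC=2 idx=2 pred=T actual=T -> ctr[2]=3

Answer: T T T T T N T T T N T T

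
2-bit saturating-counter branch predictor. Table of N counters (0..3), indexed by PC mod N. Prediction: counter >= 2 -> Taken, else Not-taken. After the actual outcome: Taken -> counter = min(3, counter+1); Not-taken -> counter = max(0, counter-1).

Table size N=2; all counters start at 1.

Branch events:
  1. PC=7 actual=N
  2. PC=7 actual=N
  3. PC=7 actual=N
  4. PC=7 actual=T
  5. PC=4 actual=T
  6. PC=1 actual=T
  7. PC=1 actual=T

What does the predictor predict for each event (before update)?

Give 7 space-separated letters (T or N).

Ev 1: PC=7 idx=1 pred=N actual=N -> ctr[1]=0
Ev 2: PC=7 idx=1 pred=N actual=N -> ctr[1]=0
Ev 3: PC=7 idx=1 pred=N actual=N -> ctr[1]=0
Ev 4: PC=7 idx=1 pred=N actual=T -> ctr[1]=1
Ev 5: PC=4 idx=0 pred=N actual=T -> ctr[0]=2
Ev 6: PC=1 idx=1 pred=N actual=T -> ctr[1]=2
Ev 7: PC=1 idx=1 pred=T actual=T -> ctr[1]=3

Answer: N N N N N N T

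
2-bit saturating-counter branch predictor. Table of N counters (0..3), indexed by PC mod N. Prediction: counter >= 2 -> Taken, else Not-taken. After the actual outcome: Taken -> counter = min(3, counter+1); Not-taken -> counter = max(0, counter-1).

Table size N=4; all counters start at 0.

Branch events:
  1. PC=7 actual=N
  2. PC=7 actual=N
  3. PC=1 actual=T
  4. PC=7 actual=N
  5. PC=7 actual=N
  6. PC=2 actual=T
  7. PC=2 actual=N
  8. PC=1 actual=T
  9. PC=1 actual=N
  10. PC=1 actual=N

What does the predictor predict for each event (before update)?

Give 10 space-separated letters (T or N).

Answer: N N N N N N N N T N

Derivation:
Ev 1: PC=7 idx=3 pred=N actual=N -> ctr[3]=0
Ev 2: PC=7 idx=3 pred=N actual=N -> ctr[3]=0
Ev 3: PC=1 idx=1 pred=N actual=T -> ctr[1]=1
Ev 4: PC=7 idx=3 pred=N actual=N -> ctr[3]=0
Ev 5: PC=7 idx=3 pred=N actual=N -> ctr[3]=0
Ev 6: PC=2 idx=2 pred=N actual=T -> ctr[2]=1
Ev 7: PC=2 idx=2 pred=N actual=N -> ctr[2]=0
Ev 8: PC=1 idx=1 pred=N actual=T -> ctr[1]=2
Ev 9: PC=1 idx=1 pred=T actual=N -> ctr[1]=1
Ev 10: PC=1 idx=1 pred=N actual=N -> ctr[1]=0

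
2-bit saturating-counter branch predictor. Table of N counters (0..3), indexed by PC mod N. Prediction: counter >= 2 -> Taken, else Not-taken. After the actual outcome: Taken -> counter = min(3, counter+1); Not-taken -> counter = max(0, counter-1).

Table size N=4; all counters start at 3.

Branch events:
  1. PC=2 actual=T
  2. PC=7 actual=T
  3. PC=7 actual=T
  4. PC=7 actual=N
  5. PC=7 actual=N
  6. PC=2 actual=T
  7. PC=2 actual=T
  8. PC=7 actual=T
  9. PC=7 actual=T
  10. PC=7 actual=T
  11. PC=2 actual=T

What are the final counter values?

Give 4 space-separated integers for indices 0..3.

Answer: 3 3 3 3

Derivation:
Ev 1: PC=2 idx=2 pred=T actual=T -> ctr[2]=3
Ev 2: PC=7 idx=3 pred=T actual=T -> ctr[3]=3
Ev 3: PC=7 idx=3 pred=T actual=T -> ctr[3]=3
Ev 4: PC=7 idx=3 pred=T actual=N -> ctr[3]=2
Ev 5: PC=7 idx=3 pred=T actual=N -> ctr[3]=1
Ev 6: PC=2 idx=2 pred=T actual=T -> ctr[2]=3
Ev 7: PC=2 idx=2 pred=T actual=T -> ctr[2]=3
Ev 8: PC=7 idx=3 pred=N actual=T -> ctr[3]=2
Ev 9: PC=7 idx=3 pred=T actual=T -> ctr[3]=3
Ev 10: PC=7 idx=3 pred=T actual=T -> ctr[3]=3
Ev 11: PC=2 idx=2 pred=T actual=T -> ctr[2]=3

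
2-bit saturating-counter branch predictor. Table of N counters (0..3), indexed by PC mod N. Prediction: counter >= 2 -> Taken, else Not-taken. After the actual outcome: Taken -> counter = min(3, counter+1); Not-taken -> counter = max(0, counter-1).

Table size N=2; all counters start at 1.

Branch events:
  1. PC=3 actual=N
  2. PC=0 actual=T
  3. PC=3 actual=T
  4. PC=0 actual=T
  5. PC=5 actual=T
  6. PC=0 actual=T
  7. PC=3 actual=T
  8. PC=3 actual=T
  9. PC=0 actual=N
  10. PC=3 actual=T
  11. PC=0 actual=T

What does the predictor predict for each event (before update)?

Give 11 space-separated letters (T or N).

Ev 1: PC=3 idx=1 pred=N actual=N -> ctr[1]=0
Ev 2: PC=0 idx=0 pred=N actual=T -> ctr[0]=2
Ev 3: PC=3 idx=1 pred=N actual=T -> ctr[1]=1
Ev 4: PC=0 idx=0 pred=T actual=T -> ctr[0]=3
Ev 5: PC=5 idx=1 pred=N actual=T -> ctr[1]=2
Ev 6: PC=0 idx=0 pred=T actual=T -> ctr[0]=3
Ev 7: PC=3 idx=1 pred=T actual=T -> ctr[1]=3
Ev 8: PC=3 idx=1 pred=T actual=T -> ctr[1]=3
Ev 9: PC=0 idx=0 pred=T actual=N -> ctr[0]=2
Ev 10: PC=3 idx=1 pred=T actual=T -> ctr[1]=3
Ev 11: PC=0 idx=0 pred=T actual=T -> ctr[0]=3

Answer: N N N T N T T T T T T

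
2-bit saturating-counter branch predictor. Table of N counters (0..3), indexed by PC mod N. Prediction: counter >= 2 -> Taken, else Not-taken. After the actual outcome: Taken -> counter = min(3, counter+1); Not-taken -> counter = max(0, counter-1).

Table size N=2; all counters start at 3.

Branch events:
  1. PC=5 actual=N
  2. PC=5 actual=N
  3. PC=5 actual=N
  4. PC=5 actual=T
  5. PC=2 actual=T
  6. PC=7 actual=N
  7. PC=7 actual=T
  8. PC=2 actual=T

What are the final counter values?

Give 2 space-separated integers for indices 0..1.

Ev 1: PC=5 idx=1 pred=T actual=N -> ctr[1]=2
Ev 2: PC=5 idx=1 pred=T actual=N -> ctr[1]=1
Ev 3: PC=5 idx=1 pred=N actual=N -> ctr[1]=0
Ev 4: PC=5 idx=1 pred=N actual=T -> ctr[1]=1
Ev 5: PC=2 idx=0 pred=T actual=T -> ctr[0]=3
Ev 6: PC=7 idx=1 pred=N actual=N -> ctr[1]=0
Ev 7: PC=7 idx=1 pred=N actual=T -> ctr[1]=1
Ev 8: PC=2 idx=0 pred=T actual=T -> ctr[0]=3

Answer: 3 1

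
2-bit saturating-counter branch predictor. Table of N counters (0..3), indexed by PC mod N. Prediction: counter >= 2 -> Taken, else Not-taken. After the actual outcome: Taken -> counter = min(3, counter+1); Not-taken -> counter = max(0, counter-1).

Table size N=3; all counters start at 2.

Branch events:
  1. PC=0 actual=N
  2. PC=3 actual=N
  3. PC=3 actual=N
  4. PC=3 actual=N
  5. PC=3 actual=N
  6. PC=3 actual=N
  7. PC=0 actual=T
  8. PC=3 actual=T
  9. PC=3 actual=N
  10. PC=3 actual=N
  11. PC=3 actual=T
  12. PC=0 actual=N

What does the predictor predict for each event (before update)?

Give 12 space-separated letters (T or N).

Answer: T N N N N N N N T N N N

Derivation:
Ev 1: PC=0 idx=0 pred=T actual=N -> ctr[0]=1
Ev 2: PC=3 idx=0 pred=N actual=N -> ctr[0]=0
Ev 3: PC=3 idx=0 pred=N actual=N -> ctr[0]=0
Ev 4: PC=3 idx=0 pred=N actual=N -> ctr[0]=0
Ev 5: PC=3 idx=0 pred=N actual=N -> ctr[0]=0
Ev 6: PC=3 idx=0 pred=N actual=N -> ctr[0]=0
Ev 7: PC=0 idx=0 pred=N actual=T -> ctr[0]=1
Ev 8: PC=3 idx=0 pred=N actual=T -> ctr[0]=2
Ev 9: PC=3 idx=0 pred=T actual=N -> ctr[0]=1
Ev 10: PC=3 idx=0 pred=N actual=N -> ctr[0]=0
Ev 11: PC=3 idx=0 pred=N actual=T -> ctr[0]=1
Ev 12: PC=0 idx=0 pred=N actual=N -> ctr[0]=0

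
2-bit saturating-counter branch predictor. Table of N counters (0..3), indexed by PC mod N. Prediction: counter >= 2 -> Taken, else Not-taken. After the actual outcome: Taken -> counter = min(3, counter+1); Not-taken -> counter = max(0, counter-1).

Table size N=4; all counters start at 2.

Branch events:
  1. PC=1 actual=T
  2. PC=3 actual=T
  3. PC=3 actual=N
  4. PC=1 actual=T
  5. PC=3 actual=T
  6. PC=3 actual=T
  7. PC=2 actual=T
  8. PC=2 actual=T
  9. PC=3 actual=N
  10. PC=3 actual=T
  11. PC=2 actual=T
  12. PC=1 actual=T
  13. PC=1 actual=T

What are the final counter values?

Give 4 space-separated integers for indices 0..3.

Ev 1: PC=1 idx=1 pred=T actual=T -> ctr[1]=3
Ev 2: PC=3 idx=3 pred=T actual=T -> ctr[3]=3
Ev 3: PC=3 idx=3 pred=T actual=N -> ctr[3]=2
Ev 4: PC=1 idx=1 pred=T actual=T -> ctr[1]=3
Ev 5: PC=3 idx=3 pred=T actual=T -> ctr[3]=3
Ev 6: PC=3 idx=3 pred=T actual=T -> ctr[3]=3
Ev 7: PC=2 idx=2 pred=T actual=T -> ctr[2]=3
Ev 8: PC=2 idx=2 pred=T actual=T -> ctr[2]=3
Ev 9: PC=3 idx=3 pred=T actual=N -> ctr[3]=2
Ev 10: PC=3 idx=3 pred=T actual=T -> ctr[3]=3
Ev 11: PC=2 idx=2 pred=T actual=T -> ctr[2]=3
Ev 12: PC=1 idx=1 pred=T actual=T -> ctr[1]=3
Ev 13: PC=1 idx=1 pred=T actual=T -> ctr[1]=3

Answer: 2 3 3 3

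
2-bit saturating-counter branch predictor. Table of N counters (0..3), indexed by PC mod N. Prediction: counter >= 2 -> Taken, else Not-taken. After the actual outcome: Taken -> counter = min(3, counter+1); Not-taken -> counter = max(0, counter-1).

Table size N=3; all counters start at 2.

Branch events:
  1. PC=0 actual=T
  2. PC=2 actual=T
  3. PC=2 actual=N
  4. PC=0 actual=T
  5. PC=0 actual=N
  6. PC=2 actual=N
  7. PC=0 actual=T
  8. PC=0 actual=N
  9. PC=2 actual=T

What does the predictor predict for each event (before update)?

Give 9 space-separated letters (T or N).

Ev 1: PC=0 idx=0 pred=T actual=T -> ctr[0]=3
Ev 2: PC=2 idx=2 pred=T actual=T -> ctr[2]=3
Ev 3: PC=2 idx=2 pred=T actual=N -> ctr[2]=2
Ev 4: PC=0 idx=0 pred=T actual=T -> ctr[0]=3
Ev 5: PC=0 idx=0 pred=T actual=N -> ctr[0]=2
Ev 6: PC=2 idx=2 pred=T actual=N -> ctr[2]=1
Ev 7: PC=0 idx=0 pred=T actual=T -> ctr[0]=3
Ev 8: PC=0 idx=0 pred=T actual=N -> ctr[0]=2
Ev 9: PC=2 idx=2 pred=N actual=T -> ctr[2]=2

Answer: T T T T T T T T N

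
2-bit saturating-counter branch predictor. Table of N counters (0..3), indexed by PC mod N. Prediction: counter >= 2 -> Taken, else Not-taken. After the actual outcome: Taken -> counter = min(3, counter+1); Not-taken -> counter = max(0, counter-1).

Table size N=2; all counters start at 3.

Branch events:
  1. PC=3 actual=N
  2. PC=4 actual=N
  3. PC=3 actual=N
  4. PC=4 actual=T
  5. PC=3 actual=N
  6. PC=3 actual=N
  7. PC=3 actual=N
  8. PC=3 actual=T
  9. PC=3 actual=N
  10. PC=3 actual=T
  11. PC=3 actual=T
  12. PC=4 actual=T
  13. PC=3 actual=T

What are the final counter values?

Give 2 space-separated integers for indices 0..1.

Ev 1: PC=3 idx=1 pred=T actual=N -> ctr[1]=2
Ev 2: PC=4 idx=0 pred=T actual=N -> ctr[0]=2
Ev 3: PC=3 idx=1 pred=T actual=N -> ctr[1]=1
Ev 4: PC=4 idx=0 pred=T actual=T -> ctr[0]=3
Ev 5: PC=3 idx=1 pred=N actual=N -> ctr[1]=0
Ev 6: PC=3 idx=1 pred=N actual=N -> ctr[1]=0
Ev 7: PC=3 idx=1 pred=N actual=N -> ctr[1]=0
Ev 8: PC=3 idx=1 pred=N actual=T -> ctr[1]=1
Ev 9: PC=3 idx=1 pred=N actual=N -> ctr[1]=0
Ev 10: PC=3 idx=1 pred=N actual=T -> ctr[1]=1
Ev 11: PC=3 idx=1 pred=N actual=T -> ctr[1]=2
Ev 12: PC=4 idx=0 pred=T actual=T -> ctr[0]=3
Ev 13: PC=3 idx=1 pred=T actual=T -> ctr[1]=3

Answer: 3 3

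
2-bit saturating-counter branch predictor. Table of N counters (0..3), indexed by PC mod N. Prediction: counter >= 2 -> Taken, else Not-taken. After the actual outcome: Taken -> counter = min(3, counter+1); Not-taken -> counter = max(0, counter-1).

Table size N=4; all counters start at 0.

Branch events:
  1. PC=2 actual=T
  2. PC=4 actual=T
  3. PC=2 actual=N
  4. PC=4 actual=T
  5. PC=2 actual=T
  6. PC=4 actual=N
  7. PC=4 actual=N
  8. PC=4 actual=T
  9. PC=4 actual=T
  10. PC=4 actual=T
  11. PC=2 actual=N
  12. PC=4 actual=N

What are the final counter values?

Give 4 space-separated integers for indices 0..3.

Ev 1: PC=2 idx=2 pred=N actual=T -> ctr[2]=1
Ev 2: PC=4 idx=0 pred=N actual=T -> ctr[0]=1
Ev 3: PC=2 idx=2 pred=N actual=N -> ctr[2]=0
Ev 4: PC=4 idx=0 pred=N actual=T -> ctr[0]=2
Ev 5: PC=2 idx=2 pred=N actual=T -> ctr[2]=1
Ev 6: PC=4 idx=0 pred=T actual=N -> ctr[0]=1
Ev 7: PC=4 idx=0 pred=N actual=N -> ctr[0]=0
Ev 8: PC=4 idx=0 pred=N actual=T -> ctr[0]=1
Ev 9: PC=4 idx=0 pred=N actual=T -> ctr[0]=2
Ev 10: PC=4 idx=0 pred=T actual=T -> ctr[0]=3
Ev 11: PC=2 idx=2 pred=N actual=N -> ctr[2]=0
Ev 12: PC=4 idx=0 pred=T actual=N -> ctr[0]=2

Answer: 2 0 0 0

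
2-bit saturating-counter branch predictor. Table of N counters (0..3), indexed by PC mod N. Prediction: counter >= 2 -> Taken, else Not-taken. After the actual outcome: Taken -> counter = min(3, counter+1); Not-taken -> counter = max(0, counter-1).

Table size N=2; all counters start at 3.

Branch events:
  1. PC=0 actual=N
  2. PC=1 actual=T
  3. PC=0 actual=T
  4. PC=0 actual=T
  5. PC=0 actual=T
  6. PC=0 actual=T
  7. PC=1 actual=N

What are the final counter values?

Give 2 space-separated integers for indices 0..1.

Answer: 3 2

Derivation:
Ev 1: PC=0 idx=0 pred=T actual=N -> ctr[0]=2
Ev 2: PC=1 idx=1 pred=T actual=T -> ctr[1]=3
Ev 3: PC=0 idx=0 pred=T actual=T -> ctr[0]=3
Ev 4: PC=0 idx=0 pred=T actual=T -> ctr[0]=3
Ev 5: PC=0 idx=0 pred=T actual=T -> ctr[0]=3
Ev 6: PC=0 idx=0 pred=T actual=T -> ctr[0]=3
Ev 7: PC=1 idx=1 pred=T actual=N -> ctr[1]=2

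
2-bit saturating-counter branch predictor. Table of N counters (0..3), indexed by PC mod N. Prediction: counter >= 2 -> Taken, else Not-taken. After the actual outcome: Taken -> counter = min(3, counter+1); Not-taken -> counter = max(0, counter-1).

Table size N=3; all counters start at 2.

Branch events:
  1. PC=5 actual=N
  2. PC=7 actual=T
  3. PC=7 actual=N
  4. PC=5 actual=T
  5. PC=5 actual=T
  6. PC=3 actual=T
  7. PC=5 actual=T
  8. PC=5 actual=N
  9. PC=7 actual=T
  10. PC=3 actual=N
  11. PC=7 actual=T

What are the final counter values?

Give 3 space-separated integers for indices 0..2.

Ev 1: PC=5 idx=2 pred=T actual=N -> ctr[2]=1
Ev 2: PC=7 idx=1 pred=T actual=T -> ctr[1]=3
Ev 3: PC=7 idx=1 pred=T actual=N -> ctr[1]=2
Ev 4: PC=5 idx=2 pred=N actual=T -> ctr[2]=2
Ev 5: PC=5 idx=2 pred=T actual=T -> ctr[2]=3
Ev 6: PC=3 idx=0 pred=T actual=T -> ctr[0]=3
Ev 7: PC=5 idx=2 pred=T actual=T -> ctr[2]=3
Ev 8: PC=5 idx=2 pred=T actual=N -> ctr[2]=2
Ev 9: PC=7 idx=1 pred=T actual=T -> ctr[1]=3
Ev 10: PC=3 idx=0 pred=T actual=N -> ctr[0]=2
Ev 11: PC=7 idx=1 pred=T actual=T -> ctr[1]=3

Answer: 2 3 2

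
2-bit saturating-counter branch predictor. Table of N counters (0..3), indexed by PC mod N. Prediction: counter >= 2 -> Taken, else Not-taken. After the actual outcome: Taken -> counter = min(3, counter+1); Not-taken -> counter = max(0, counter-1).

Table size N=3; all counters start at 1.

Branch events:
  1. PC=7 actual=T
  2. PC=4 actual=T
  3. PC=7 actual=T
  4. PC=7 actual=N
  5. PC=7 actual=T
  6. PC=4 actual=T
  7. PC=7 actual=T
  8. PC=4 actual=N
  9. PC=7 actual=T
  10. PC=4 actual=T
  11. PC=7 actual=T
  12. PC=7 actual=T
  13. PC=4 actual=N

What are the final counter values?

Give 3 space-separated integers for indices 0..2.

Answer: 1 2 1

Derivation:
Ev 1: PC=7 idx=1 pred=N actual=T -> ctr[1]=2
Ev 2: PC=4 idx=1 pred=T actual=T -> ctr[1]=3
Ev 3: PC=7 idx=1 pred=T actual=T -> ctr[1]=3
Ev 4: PC=7 idx=1 pred=T actual=N -> ctr[1]=2
Ev 5: PC=7 idx=1 pred=T actual=T -> ctr[1]=3
Ev 6: PC=4 idx=1 pred=T actual=T -> ctr[1]=3
Ev 7: PC=7 idx=1 pred=T actual=T -> ctr[1]=3
Ev 8: PC=4 idx=1 pred=T actual=N -> ctr[1]=2
Ev 9: PC=7 idx=1 pred=T actual=T -> ctr[1]=3
Ev 10: PC=4 idx=1 pred=T actual=T -> ctr[1]=3
Ev 11: PC=7 idx=1 pred=T actual=T -> ctr[1]=3
Ev 12: PC=7 idx=1 pred=T actual=T -> ctr[1]=3
Ev 13: PC=4 idx=1 pred=T actual=N -> ctr[1]=2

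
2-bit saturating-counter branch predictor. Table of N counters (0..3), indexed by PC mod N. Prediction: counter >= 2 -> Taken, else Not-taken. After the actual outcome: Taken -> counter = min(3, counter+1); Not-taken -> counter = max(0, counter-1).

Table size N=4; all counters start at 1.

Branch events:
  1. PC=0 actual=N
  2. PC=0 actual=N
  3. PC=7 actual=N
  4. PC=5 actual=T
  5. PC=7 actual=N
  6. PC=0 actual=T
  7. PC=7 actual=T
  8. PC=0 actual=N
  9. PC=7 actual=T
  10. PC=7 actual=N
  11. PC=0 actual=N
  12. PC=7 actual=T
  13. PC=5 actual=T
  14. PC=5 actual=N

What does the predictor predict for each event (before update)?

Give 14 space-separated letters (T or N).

Answer: N N N N N N N N N T N N T T

Derivation:
Ev 1: PC=0 idx=0 pred=N actual=N -> ctr[0]=0
Ev 2: PC=0 idx=0 pred=N actual=N -> ctr[0]=0
Ev 3: PC=7 idx=3 pred=N actual=N -> ctr[3]=0
Ev 4: PC=5 idx=1 pred=N actual=T -> ctr[1]=2
Ev 5: PC=7 idx=3 pred=N actual=N -> ctr[3]=0
Ev 6: PC=0 idx=0 pred=N actual=T -> ctr[0]=1
Ev 7: PC=7 idx=3 pred=N actual=T -> ctr[3]=1
Ev 8: PC=0 idx=0 pred=N actual=N -> ctr[0]=0
Ev 9: PC=7 idx=3 pred=N actual=T -> ctr[3]=2
Ev 10: PC=7 idx=3 pred=T actual=N -> ctr[3]=1
Ev 11: PC=0 idx=0 pred=N actual=N -> ctr[0]=0
Ev 12: PC=7 idx=3 pred=N actual=T -> ctr[3]=2
Ev 13: PC=5 idx=1 pred=T actual=T -> ctr[1]=3
Ev 14: PC=5 idx=1 pred=T actual=N -> ctr[1]=2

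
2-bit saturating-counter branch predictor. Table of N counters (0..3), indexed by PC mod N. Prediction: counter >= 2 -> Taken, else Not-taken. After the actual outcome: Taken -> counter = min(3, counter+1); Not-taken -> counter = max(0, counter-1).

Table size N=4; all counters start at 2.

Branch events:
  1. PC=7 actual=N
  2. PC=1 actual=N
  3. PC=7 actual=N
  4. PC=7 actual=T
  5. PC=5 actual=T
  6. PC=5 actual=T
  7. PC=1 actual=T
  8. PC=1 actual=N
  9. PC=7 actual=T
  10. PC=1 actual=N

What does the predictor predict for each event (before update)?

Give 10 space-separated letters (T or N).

Answer: T T N N N T T T N T

Derivation:
Ev 1: PC=7 idx=3 pred=T actual=N -> ctr[3]=1
Ev 2: PC=1 idx=1 pred=T actual=N -> ctr[1]=1
Ev 3: PC=7 idx=3 pred=N actual=N -> ctr[3]=0
Ev 4: PC=7 idx=3 pred=N actual=T -> ctr[3]=1
Ev 5: PC=5 idx=1 pred=N actual=T -> ctr[1]=2
Ev 6: PC=5 idx=1 pred=T actual=T -> ctr[1]=3
Ev 7: PC=1 idx=1 pred=T actual=T -> ctr[1]=3
Ev 8: PC=1 idx=1 pred=T actual=N -> ctr[1]=2
Ev 9: PC=7 idx=3 pred=N actual=T -> ctr[3]=2
Ev 10: PC=1 idx=1 pred=T actual=N -> ctr[1]=1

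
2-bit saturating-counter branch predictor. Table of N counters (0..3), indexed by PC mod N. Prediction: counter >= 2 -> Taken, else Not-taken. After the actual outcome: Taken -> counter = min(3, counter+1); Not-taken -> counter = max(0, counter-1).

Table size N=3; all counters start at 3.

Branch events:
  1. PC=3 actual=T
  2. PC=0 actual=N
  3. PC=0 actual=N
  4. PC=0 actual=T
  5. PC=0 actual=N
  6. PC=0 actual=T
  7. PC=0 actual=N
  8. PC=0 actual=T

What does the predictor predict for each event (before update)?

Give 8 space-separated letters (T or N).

Answer: T T T N T N T N

Derivation:
Ev 1: PC=3 idx=0 pred=T actual=T -> ctr[0]=3
Ev 2: PC=0 idx=0 pred=T actual=N -> ctr[0]=2
Ev 3: PC=0 idx=0 pred=T actual=N -> ctr[0]=1
Ev 4: PC=0 idx=0 pred=N actual=T -> ctr[0]=2
Ev 5: PC=0 idx=0 pred=T actual=N -> ctr[0]=1
Ev 6: PC=0 idx=0 pred=N actual=T -> ctr[0]=2
Ev 7: PC=0 idx=0 pred=T actual=N -> ctr[0]=1
Ev 8: PC=0 idx=0 pred=N actual=T -> ctr[0]=2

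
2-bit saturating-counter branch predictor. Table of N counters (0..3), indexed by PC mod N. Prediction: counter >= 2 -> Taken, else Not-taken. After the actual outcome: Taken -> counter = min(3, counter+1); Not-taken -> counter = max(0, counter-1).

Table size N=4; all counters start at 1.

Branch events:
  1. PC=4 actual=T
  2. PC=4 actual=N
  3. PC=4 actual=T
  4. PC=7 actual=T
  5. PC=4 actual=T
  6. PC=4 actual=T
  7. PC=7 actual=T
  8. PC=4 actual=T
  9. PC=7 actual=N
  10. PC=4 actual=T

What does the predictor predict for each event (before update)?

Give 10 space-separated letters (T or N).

Answer: N T N N T T T T T T

Derivation:
Ev 1: PC=4 idx=0 pred=N actual=T -> ctr[0]=2
Ev 2: PC=4 idx=0 pred=T actual=N -> ctr[0]=1
Ev 3: PC=4 idx=0 pred=N actual=T -> ctr[0]=2
Ev 4: PC=7 idx=3 pred=N actual=T -> ctr[3]=2
Ev 5: PC=4 idx=0 pred=T actual=T -> ctr[0]=3
Ev 6: PC=4 idx=0 pred=T actual=T -> ctr[0]=3
Ev 7: PC=7 idx=3 pred=T actual=T -> ctr[3]=3
Ev 8: PC=4 idx=0 pred=T actual=T -> ctr[0]=3
Ev 9: PC=7 idx=3 pred=T actual=N -> ctr[3]=2
Ev 10: PC=4 idx=0 pred=T actual=T -> ctr[0]=3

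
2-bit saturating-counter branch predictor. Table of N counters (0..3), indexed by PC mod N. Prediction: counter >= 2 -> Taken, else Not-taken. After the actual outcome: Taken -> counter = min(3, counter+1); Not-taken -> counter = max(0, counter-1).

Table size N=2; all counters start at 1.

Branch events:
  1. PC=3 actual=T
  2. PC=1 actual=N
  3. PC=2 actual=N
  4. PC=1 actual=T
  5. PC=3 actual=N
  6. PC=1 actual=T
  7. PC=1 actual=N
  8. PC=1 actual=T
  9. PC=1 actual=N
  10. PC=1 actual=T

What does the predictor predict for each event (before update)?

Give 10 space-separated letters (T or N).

Answer: N T N N T N T N T N

Derivation:
Ev 1: PC=3 idx=1 pred=N actual=T -> ctr[1]=2
Ev 2: PC=1 idx=1 pred=T actual=N -> ctr[1]=1
Ev 3: PC=2 idx=0 pred=N actual=N -> ctr[0]=0
Ev 4: PC=1 idx=1 pred=N actual=T -> ctr[1]=2
Ev 5: PC=3 idx=1 pred=T actual=N -> ctr[1]=1
Ev 6: PC=1 idx=1 pred=N actual=T -> ctr[1]=2
Ev 7: PC=1 idx=1 pred=T actual=N -> ctr[1]=1
Ev 8: PC=1 idx=1 pred=N actual=T -> ctr[1]=2
Ev 9: PC=1 idx=1 pred=T actual=N -> ctr[1]=1
Ev 10: PC=1 idx=1 pred=N actual=T -> ctr[1]=2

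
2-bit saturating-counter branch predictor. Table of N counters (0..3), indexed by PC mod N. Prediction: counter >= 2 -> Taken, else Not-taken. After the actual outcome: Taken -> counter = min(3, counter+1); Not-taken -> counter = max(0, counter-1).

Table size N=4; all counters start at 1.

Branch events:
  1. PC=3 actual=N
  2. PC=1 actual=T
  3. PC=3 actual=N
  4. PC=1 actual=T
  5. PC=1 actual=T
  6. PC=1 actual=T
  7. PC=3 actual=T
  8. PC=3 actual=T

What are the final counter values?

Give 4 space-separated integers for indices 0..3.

Answer: 1 3 1 2

Derivation:
Ev 1: PC=3 idx=3 pred=N actual=N -> ctr[3]=0
Ev 2: PC=1 idx=1 pred=N actual=T -> ctr[1]=2
Ev 3: PC=3 idx=3 pred=N actual=N -> ctr[3]=0
Ev 4: PC=1 idx=1 pred=T actual=T -> ctr[1]=3
Ev 5: PC=1 idx=1 pred=T actual=T -> ctr[1]=3
Ev 6: PC=1 idx=1 pred=T actual=T -> ctr[1]=3
Ev 7: PC=3 idx=3 pred=N actual=T -> ctr[3]=1
Ev 8: PC=3 idx=3 pred=N actual=T -> ctr[3]=2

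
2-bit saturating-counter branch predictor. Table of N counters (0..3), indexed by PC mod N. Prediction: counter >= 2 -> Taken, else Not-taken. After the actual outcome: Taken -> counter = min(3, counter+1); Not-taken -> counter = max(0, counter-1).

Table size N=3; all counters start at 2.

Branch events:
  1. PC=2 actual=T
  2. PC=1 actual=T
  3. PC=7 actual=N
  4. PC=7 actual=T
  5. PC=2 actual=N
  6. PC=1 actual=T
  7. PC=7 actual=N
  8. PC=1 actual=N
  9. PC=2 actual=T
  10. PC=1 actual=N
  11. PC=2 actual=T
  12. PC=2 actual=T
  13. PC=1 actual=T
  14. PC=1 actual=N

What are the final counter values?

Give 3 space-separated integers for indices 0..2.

Ev 1: PC=2 idx=2 pred=T actual=T -> ctr[2]=3
Ev 2: PC=1 idx=1 pred=T actual=T -> ctr[1]=3
Ev 3: PC=7 idx=1 pred=T actual=N -> ctr[1]=2
Ev 4: PC=7 idx=1 pred=T actual=T -> ctr[1]=3
Ev 5: PC=2 idx=2 pred=T actual=N -> ctr[2]=2
Ev 6: PC=1 idx=1 pred=T actual=T -> ctr[1]=3
Ev 7: PC=7 idx=1 pred=T actual=N -> ctr[1]=2
Ev 8: PC=1 idx=1 pred=T actual=N -> ctr[1]=1
Ev 9: PC=2 idx=2 pred=T actual=T -> ctr[2]=3
Ev 10: PC=1 idx=1 pred=N actual=N -> ctr[1]=0
Ev 11: PC=2 idx=2 pred=T actual=T -> ctr[2]=3
Ev 12: PC=2 idx=2 pred=T actual=T -> ctr[2]=3
Ev 13: PC=1 idx=1 pred=N actual=T -> ctr[1]=1
Ev 14: PC=1 idx=1 pred=N actual=N -> ctr[1]=0

Answer: 2 0 3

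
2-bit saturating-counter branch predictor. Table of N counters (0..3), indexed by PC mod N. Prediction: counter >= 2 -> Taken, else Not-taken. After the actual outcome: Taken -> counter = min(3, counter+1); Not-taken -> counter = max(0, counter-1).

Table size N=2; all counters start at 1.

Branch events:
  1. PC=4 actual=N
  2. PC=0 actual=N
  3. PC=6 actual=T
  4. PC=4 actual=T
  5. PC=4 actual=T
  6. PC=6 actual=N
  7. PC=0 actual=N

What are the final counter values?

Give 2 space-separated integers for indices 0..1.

Answer: 1 1

Derivation:
Ev 1: PC=4 idx=0 pred=N actual=N -> ctr[0]=0
Ev 2: PC=0 idx=0 pred=N actual=N -> ctr[0]=0
Ev 3: PC=6 idx=0 pred=N actual=T -> ctr[0]=1
Ev 4: PC=4 idx=0 pred=N actual=T -> ctr[0]=2
Ev 5: PC=4 idx=0 pred=T actual=T -> ctr[0]=3
Ev 6: PC=6 idx=0 pred=T actual=N -> ctr[0]=2
Ev 7: PC=0 idx=0 pred=T actual=N -> ctr[0]=1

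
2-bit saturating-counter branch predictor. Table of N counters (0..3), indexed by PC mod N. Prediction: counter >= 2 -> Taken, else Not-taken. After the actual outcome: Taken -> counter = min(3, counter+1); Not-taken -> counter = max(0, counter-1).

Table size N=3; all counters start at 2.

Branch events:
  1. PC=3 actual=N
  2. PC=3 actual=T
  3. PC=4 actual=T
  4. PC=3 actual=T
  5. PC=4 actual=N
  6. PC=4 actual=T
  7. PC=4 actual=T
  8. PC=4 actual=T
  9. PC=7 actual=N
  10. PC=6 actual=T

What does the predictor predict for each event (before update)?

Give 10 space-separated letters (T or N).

Answer: T N T T T T T T T T

Derivation:
Ev 1: PC=3 idx=0 pred=T actual=N -> ctr[0]=1
Ev 2: PC=3 idx=0 pred=N actual=T -> ctr[0]=2
Ev 3: PC=4 idx=1 pred=T actual=T -> ctr[1]=3
Ev 4: PC=3 idx=0 pred=T actual=T -> ctr[0]=3
Ev 5: PC=4 idx=1 pred=T actual=N -> ctr[1]=2
Ev 6: PC=4 idx=1 pred=T actual=T -> ctr[1]=3
Ev 7: PC=4 idx=1 pred=T actual=T -> ctr[1]=3
Ev 8: PC=4 idx=1 pred=T actual=T -> ctr[1]=3
Ev 9: PC=7 idx=1 pred=T actual=N -> ctr[1]=2
Ev 10: PC=6 idx=0 pred=T actual=T -> ctr[0]=3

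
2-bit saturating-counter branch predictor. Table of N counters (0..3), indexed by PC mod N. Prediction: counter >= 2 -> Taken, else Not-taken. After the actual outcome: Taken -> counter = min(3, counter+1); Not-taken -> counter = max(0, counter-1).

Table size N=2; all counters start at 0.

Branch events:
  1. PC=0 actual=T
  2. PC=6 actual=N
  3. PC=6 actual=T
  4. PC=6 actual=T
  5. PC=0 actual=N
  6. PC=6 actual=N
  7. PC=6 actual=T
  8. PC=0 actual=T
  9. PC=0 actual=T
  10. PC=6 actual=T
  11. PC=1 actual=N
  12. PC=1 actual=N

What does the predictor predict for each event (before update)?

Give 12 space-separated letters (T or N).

Ev 1: PC=0 idx=0 pred=N actual=T -> ctr[0]=1
Ev 2: PC=6 idx=0 pred=N actual=N -> ctr[0]=0
Ev 3: PC=6 idx=0 pred=N actual=T -> ctr[0]=1
Ev 4: PC=6 idx=0 pred=N actual=T -> ctr[0]=2
Ev 5: PC=0 idx=0 pred=T actual=N -> ctr[0]=1
Ev 6: PC=6 idx=0 pred=N actual=N -> ctr[0]=0
Ev 7: PC=6 idx=0 pred=N actual=T -> ctr[0]=1
Ev 8: PC=0 idx=0 pred=N actual=T -> ctr[0]=2
Ev 9: PC=0 idx=0 pred=T actual=T -> ctr[0]=3
Ev 10: PC=6 idx=0 pred=T actual=T -> ctr[0]=3
Ev 11: PC=1 idx=1 pred=N actual=N -> ctr[1]=0
Ev 12: PC=1 idx=1 pred=N actual=N -> ctr[1]=0

Answer: N N N N T N N N T T N N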